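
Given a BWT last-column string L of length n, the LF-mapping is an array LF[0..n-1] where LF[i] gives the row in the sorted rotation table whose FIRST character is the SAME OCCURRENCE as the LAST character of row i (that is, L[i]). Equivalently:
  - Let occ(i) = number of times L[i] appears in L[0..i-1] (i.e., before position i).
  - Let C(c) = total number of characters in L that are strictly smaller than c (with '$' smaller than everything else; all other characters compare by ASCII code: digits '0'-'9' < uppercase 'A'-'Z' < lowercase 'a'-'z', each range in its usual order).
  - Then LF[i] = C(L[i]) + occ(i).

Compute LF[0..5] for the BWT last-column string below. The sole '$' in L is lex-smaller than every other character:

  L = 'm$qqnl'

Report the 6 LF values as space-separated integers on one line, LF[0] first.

Char counts: '$':1, 'l':1, 'm':1, 'n':1, 'q':2
C (first-col start): C('$')=0, C('l')=1, C('m')=2, C('n')=3, C('q')=4
L[0]='m': occ=0, LF[0]=C('m')+0=2+0=2
L[1]='$': occ=0, LF[1]=C('$')+0=0+0=0
L[2]='q': occ=0, LF[2]=C('q')+0=4+0=4
L[3]='q': occ=1, LF[3]=C('q')+1=4+1=5
L[4]='n': occ=0, LF[4]=C('n')+0=3+0=3
L[5]='l': occ=0, LF[5]=C('l')+0=1+0=1

Answer: 2 0 4 5 3 1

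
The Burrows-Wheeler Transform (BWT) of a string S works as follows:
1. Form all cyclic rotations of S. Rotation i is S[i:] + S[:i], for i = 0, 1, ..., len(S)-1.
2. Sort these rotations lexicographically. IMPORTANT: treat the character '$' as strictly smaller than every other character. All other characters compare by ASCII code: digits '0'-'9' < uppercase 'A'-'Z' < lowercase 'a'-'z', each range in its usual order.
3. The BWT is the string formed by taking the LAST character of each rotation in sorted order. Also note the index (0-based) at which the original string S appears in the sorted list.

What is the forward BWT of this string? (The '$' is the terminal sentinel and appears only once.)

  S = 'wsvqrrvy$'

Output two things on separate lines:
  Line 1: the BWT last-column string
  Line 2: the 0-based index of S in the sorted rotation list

All 9 rotations (rotation i = S[i:]+S[:i]):
  rot[0] = wsvqrrvy$
  rot[1] = svqrrvy$w
  rot[2] = vqrrvy$ws
  rot[3] = qrrvy$wsv
  rot[4] = rrvy$wsvq
  rot[5] = rvy$wsvqr
  rot[6] = vy$wsvqrr
  rot[7] = y$wsvqrrv
  rot[8] = $wsvqrrvy
Sorted (with $ < everything):
  sorted[0] = $wsvqrrvy  (last char: 'y')
  sorted[1] = qrrvy$wsv  (last char: 'v')
  sorted[2] = rrvy$wsvq  (last char: 'q')
  sorted[3] = rvy$wsvqr  (last char: 'r')
  sorted[4] = svqrrvy$w  (last char: 'w')
  sorted[5] = vqrrvy$ws  (last char: 's')
  sorted[6] = vy$wsvqrr  (last char: 'r')
  sorted[7] = wsvqrrvy$  (last char: '$')
  sorted[8] = y$wsvqrrv  (last char: 'v')
Last column: yvqrwsr$v
Original string S is at sorted index 7

Answer: yvqrwsr$v
7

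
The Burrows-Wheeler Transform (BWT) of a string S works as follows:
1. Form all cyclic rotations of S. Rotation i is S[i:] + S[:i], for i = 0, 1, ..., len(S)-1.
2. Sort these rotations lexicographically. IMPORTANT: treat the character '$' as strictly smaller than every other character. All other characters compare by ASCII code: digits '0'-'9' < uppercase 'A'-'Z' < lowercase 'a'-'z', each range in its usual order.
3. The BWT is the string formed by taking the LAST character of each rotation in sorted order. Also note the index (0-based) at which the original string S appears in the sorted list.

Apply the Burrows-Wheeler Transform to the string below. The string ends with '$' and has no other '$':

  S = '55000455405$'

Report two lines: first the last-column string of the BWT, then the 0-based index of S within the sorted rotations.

Answer: 5500450055$4
10

Derivation:
All 12 rotations (rotation i = S[i:]+S[:i]):
  rot[0] = 55000455405$
  rot[1] = 5000455405$5
  rot[2] = 000455405$55
  rot[3] = 00455405$550
  rot[4] = 0455405$5500
  rot[5] = 455405$55000
  rot[6] = 55405$550004
  rot[7] = 5405$5500045
  rot[8] = 405$55000455
  rot[9] = 05$550004554
  rot[10] = 5$5500045540
  rot[11] = $55000455405
Sorted (with $ < everything):
  sorted[0] = $55000455405  (last char: '5')
  sorted[1] = 000455405$55  (last char: '5')
  sorted[2] = 00455405$550  (last char: '0')
  sorted[3] = 0455405$5500  (last char: '0')
  sorted[4] = 05$550004554  (last char: '4')
  sorted[5] = 405$55000455  (last char: '5')
  sorted[6] = 455405$55000  (last char: '0')
  sorted[7] = 5$5500045540  (last char: '0')
  sorted[8] = 5000455405$5  (last char: '5')
  sorted[9] = 5405$5500045  (last char: '5')
  sorted[10] = 55000455405$  (last char: '$')
  sorted[11] = 55405$550004  (last char: '4')
Last column: 5500450055$4
Original string S is at sorted index 10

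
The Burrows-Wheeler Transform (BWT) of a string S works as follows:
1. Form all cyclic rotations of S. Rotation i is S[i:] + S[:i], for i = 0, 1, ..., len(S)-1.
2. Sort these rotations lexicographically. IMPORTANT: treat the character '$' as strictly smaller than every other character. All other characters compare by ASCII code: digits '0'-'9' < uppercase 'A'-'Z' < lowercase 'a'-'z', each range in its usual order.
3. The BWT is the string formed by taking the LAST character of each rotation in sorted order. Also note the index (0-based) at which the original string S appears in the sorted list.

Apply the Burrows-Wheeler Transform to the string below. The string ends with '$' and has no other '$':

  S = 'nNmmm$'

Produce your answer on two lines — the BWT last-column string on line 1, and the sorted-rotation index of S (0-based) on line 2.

Answer: mnmmN$
5

Derivation:
All 6 rotations (rotation i = S[i:]+S[:i]):
  rot[0] = nNmmm$
  rot[1] = Nmmm$n
  rot[2] = mmm$nN
  rot[3] = mm$nNm
  rot[4] = m$nNmm
  rot[5] = $nNmmm
Sorted (with $ < everything):
  sorted[0] = $nNmmm  (last char: 'm')
  sorted[1] = Nmmm$n  (last char: 'n')
  sorted[2] = m$nNmm  (last char: 'm')
  sorted[3] = mm$nNm  (last char: 'm')
  sorted[4] = mmm$nN  (last char: 'N')
  sorted[5] = nNmmm$  (last char: '$')
Last column: mnmmN$
Original string S is at sorted index 5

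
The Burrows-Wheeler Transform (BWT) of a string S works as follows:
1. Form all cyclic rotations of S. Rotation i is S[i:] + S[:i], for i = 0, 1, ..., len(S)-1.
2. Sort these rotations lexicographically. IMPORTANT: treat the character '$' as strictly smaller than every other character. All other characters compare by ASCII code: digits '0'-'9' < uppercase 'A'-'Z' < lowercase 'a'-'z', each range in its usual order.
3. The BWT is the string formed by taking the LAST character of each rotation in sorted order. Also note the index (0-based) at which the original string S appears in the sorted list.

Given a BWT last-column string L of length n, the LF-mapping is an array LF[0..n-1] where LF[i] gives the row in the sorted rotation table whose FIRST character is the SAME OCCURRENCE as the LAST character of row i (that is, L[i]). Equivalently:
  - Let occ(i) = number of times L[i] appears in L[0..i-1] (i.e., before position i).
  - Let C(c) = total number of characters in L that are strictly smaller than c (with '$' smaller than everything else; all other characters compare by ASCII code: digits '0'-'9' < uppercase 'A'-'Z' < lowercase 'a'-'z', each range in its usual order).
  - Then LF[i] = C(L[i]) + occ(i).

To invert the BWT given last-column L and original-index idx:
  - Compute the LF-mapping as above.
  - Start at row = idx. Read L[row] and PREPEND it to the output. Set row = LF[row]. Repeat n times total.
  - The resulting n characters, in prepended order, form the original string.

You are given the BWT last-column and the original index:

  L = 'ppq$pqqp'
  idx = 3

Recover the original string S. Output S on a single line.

LF mapping: 1 2 5 0 3 6 7 4
Walk LF starting at row 3, prepending L[row]:
  step 1: row=3, L[3]='$', prepend. Next row=LF[3]=0
  step 2: row=0, L[0]='p', prepend. Next row=LF[0]=1
  step 3: row=1, L[1]='p', prepend. Next row=LF[1]=2
  step 4: row=2, L[2]='q', prepend. Next row=LF[2]=5
  step 5: row=5, L[5]='q', prepend. Next row=LF[5]=6
  step 6: row=6, L[6]='q', prepend. Next row=LF[6]=7
  step 7: row=7, L[7]='p', prepend. Next row=LF[7]=4
  step 8: row=4, L[4]='p', prepend. Next row=LF[4]=3
Reversed output: ppqqqpp$

Answer: ppqqqpp$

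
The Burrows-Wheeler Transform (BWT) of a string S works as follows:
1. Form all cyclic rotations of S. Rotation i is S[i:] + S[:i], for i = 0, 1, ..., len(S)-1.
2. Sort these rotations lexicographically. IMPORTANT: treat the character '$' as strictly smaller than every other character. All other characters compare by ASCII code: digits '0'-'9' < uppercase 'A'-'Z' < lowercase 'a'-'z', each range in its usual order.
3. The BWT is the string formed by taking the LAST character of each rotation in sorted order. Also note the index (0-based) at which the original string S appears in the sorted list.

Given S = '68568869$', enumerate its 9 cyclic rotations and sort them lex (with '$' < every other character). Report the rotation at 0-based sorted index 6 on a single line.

All 9 rotations (rotation i = S[i:]+S[:i]):
  rot[0] = 68568869$
  rot[1] = 8568869$6
  rot[2] = 568869$68
  rot[3] = 68869$685
  rot[4] = 8869$6856
  rot[5] = 869$68568
  rot[6] = 69$685688
  rot[7] = 9$6856886
  rot[8] = $68568869
Sorted (with $ < everything):
  sorted[0] = $68568869
  sorted[1] = 568869$68
  sorted[2] = 68568869$
  sorted[3] = 68869$685
  sorted[4] = 69$685688
  sorted[5] = 8568869$6
  sorted[6] = 869$68568
  sorted[7] = 8869$6856
  sorted[8] = 9$6856886
sorted[6] = 869$68568

Answer: 869$68568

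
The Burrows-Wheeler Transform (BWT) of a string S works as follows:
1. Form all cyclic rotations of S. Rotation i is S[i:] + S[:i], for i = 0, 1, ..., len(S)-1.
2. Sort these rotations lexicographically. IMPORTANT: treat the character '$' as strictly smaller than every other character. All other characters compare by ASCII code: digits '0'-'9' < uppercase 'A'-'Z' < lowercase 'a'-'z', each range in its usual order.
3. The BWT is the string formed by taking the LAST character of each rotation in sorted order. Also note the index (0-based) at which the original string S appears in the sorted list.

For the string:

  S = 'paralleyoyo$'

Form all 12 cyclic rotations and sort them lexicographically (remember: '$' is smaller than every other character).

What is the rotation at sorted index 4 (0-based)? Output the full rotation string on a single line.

All 12 rotations (rotation i = S[i:]+S[:i]):
  rot[0] = paralleyoyo$
  rot[1] = aralleyoyo$p
  rot[2] = ralleyoyo$pa
  rot[3] = alleyoyo$par
  rot[4] = lleyoyo$para
  rot[5] = leyoyo$paral
  rot[6] = eyoyo$parall
  rot[7] = yoyo$paralle
  rot[8] = oyo$paralley
  rot[9] = yo$paralleyo
  rot[10] = o$paralleyoy
  rot[11] = $paralleyoyo
Sorted (with $ < everything):
  sorted[0] = $paralleyoyo
  sorted[1] = alleyoyo$par
  sorted[2] = aralleyoyo$p
  sorted[3] = eyoyo$parall
  sorted[4] = leyoyo$paral
  sorted[5] = lleyoyo$para
  sorted[6] = o$paralleyoy
  sorted[7] = oyo$paralley
  sorted[8] = paralleyoyo$
  sorted[9] = ralleyoyo$pa
  sorted[10] = yo$paralleyo
  sorted[11] = yoyo$paralle
sorted[4] = leyoyo$paral

Answer: leyoyo$paral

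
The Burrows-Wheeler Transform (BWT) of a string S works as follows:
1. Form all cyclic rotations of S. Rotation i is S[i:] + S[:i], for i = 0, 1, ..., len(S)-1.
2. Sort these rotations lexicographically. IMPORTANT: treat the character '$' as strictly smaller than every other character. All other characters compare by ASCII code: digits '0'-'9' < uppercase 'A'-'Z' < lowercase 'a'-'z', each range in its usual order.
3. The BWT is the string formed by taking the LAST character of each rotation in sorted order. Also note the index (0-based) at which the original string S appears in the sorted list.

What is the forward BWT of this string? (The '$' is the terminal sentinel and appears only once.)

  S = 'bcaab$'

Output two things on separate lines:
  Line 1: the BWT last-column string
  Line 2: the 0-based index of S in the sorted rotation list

All 6 rotations (rotation i = S[i:]+S[:i]):
  rot[0] = bcaab$
  rot[1] = caab$b
  rot[2] = aab$bc
  rot[3] = ab$bca
  rot[4] = b$bcaa
  rot[5] = $bcaab
Sorted (with $ < everything):
  sorted[0] = $bcaab  (last char: 'b')
  sorted[1] = aab$bc  (last char: 'c')
  sorted[2] = ab$bca  (last char: 'a')
  sorted[3] = b$bcaa  (last char: 'a')
  sorted[4] = bcaab$  (last char: '$')
  sorted[5] = caab$b  (last char: 'b')
Last column: bcaa$b
Original string S is at sorted index 4

Answer: bcaa$b
4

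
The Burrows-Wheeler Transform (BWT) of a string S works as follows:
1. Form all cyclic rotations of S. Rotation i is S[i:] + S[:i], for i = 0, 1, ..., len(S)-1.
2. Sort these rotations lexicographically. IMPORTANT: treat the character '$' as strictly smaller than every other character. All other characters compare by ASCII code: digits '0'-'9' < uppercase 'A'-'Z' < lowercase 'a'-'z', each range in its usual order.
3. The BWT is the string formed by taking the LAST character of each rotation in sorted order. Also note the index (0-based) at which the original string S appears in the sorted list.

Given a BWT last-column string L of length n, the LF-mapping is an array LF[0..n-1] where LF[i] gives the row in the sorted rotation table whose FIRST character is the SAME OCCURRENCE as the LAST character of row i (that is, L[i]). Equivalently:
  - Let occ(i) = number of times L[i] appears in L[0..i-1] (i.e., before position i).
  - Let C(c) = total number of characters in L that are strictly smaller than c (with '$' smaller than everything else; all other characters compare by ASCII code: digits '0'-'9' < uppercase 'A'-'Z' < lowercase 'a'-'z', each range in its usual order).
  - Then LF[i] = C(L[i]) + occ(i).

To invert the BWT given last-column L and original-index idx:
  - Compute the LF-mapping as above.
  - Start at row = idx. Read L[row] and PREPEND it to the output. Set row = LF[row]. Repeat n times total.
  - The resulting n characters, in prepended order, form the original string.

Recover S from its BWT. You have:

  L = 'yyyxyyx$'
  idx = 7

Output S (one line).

LF mapping: 3 4 5 1 6 7 2 0
Walk LF starting at row 7, prepending L[row]:
  step 1: row=7, L[7]='$', prepend. Next row=LF[7]=0
  step 2: row=0, L[0]='y', prepend. Next row=LF[0]=3
  step 3: row=3, L[3]='x', prepend. Next row=LF[3]=1
  step 4: row=1, L[1]='y', prepend. Next row=LF[1]=4
  step 5: row=4, L[4]='y', prepend. Next row=LF[4]=6
  step 6: row=6, L[6]='x', prepend. Next row=LF[6]=2
  step 7: row=2, L[2]='y', prepend. Next row=LF[2]=5
  step 8: row=5, L[5]='y', prepend. Next row=LF[5]=7
Reversed output: yyxyyxy$

Answer: yyxyyxy$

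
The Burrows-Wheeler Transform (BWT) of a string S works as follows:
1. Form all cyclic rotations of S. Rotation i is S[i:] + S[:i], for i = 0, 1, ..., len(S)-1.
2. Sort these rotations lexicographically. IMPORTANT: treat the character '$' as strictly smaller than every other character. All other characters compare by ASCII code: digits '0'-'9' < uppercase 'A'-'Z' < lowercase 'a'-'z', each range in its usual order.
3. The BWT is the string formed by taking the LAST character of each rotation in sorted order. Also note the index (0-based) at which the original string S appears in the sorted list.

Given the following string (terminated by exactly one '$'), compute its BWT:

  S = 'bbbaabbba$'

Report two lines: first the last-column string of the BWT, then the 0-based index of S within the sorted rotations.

Answer: abbabbbba$
9

Derivation:
All 10 rotations (rotation i = S[i:]+S[:i]):
  rot[0] = bbbaabbba$
  rot[1] = bbaabbba$b
  rot[2] = baabbba$bb
  rot[3] = aabbba$bbb
  rot[4] = abbba$bbba
  rot[5] = bbba$bbbaa
  rot[6] = bba$bbbaab
  rot[7] = ba$bbbaabb
  rot[8] = a$bbbaabbb
  rot[9] = $bbbaabbba
Sorted (with $ < everything):
  sorted[0] = $bbbaabbba  (last char: 'a')
  sorted[1] = a$bbbaabbb  (last char: 'b')
  sorted[2] = aabbba$bbb  (last char: 'b')
  sorted[3] = abbba$bbba  (last char: 'a')
  sorted[4] = ba$bbbaabb  (last char: 'b')
  sorted[5] = baabbba$bb  (last char: 'b')
  sorted[6] = bba$bbbaab  (last char: 'b')
  sorted[7] = bbaabbba$b  (last char: 'b')
  sorted[8] = bbba$bbbaa  (last char: 'a')
  sorted[9] = bbbaabbba$  (last char: '$')
Last column: abbabbbba$
Original string S is at sorted index 9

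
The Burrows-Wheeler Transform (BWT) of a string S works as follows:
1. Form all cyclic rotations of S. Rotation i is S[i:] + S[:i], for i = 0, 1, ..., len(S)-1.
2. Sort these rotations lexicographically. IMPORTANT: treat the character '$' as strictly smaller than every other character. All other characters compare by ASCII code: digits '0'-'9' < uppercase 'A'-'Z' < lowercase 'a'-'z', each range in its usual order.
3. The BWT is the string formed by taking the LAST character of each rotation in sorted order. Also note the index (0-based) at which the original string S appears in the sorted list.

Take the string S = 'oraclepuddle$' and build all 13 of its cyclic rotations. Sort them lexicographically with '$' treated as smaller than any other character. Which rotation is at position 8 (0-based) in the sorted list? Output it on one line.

All 13 rotations (rotation i = S[i:]+S[:i]):
  rot[0] = oraclepuddle$
  rot[1] = raclepuddle$o
  rot[2] = aclepuddle$or
  rot[3] = clepuddle$ora
  rot[4] = lepuddle$orac
  rot[5] = epuddle$oracl
  rot[6] = puddle$oracle
  rot[7] = uddle$oraclep
  rot[8] = ddle$oraclepu
  rot[9] = dle$oraclepud
  rot[10] = le$oraclepudd
  rot[11] = e$oraclepuddl
  rot[12] = $oraclepuddle
Sorted (with $ < everything):
  sorted[0] = $oraclepuddle
  sorted[1] = aclepuddle$or
  sorted[2] = clepuddle$ora
  sorted[3] = ddle$oraclepu
  sorted[4] = dle$oraclepud
  sorted[5] = e$oraclepuddl
  sorted[6] = epuddle$oracl
  sorted[7] = le$oraclepudd
  sorted[8] = lepuddle$orac
  sorted[9] = oraclepuddle$
  sorted[10] = puddle$oracle
  sorted[11] = raclepuddle$o
  sorted[12] = uddle$oraclep
sorted[8] = lepuddle$orac

Answer: lepuddle$orac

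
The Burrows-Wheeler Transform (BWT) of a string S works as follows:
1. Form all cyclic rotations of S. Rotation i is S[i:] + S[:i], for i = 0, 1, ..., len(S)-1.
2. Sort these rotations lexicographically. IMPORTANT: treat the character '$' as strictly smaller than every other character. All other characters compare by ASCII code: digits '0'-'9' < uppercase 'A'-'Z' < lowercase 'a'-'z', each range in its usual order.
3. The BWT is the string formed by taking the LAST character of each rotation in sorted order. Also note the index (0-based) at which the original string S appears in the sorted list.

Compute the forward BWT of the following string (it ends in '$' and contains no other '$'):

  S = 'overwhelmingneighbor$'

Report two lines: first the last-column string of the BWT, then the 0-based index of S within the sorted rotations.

Answer: rhnhvingwemelgib$oeor
16

Derivation:
All 21 rotations (rotation i = S[i:]+S[:i]):
  rot[0] = overwhelmingneighbor$
  rot[1] = verwhelmingneighbor$o
  rot[2] = erwhelmingneighbor$ov
  rot[3] = rwhelmingneighbor$ove
  rot[4] = whelmingneighbor$over
  rot[5] = helmingneighbor$overw
  rot[6] = elmingneighbor$overwh
  rot[7] = lmingneighbor$overwhe
  rot[8] = mingneighbor$overwhel
  rot[9] = ingneighbor$overwhelm
  rot[10] = ngneighbor$overwhelmi
  rot[11] = gneighbor$overwhelmin
  rot[12] = neighbor$overwhelming
  rot[13] = eighbor$overwhelmingn
  rot[14] = ighbor$overwhelmingne
  rot[15] = ghbor$overwhelmingnei
  rot[16] = hbor$overwhelmingneig
  rot[17] = bor$overwhelmingneigh
  rot[18] = or$overwhelmingneighb
  rot[19] = r$overwhelmingneighbo
  rot[20] = $overwhelmingneighbor
Sorted (with $ < everything):
  sorted[0] = $overwhelmingneighbor  (last char: 'r')
  sorted[1] = bor$overwhelmingneigh  (last char: 'h')
  sorted[2] = eighbor$overwhelmingn  (last char: 'n')
  sorted[3] = elmingneighbor$overwh  (last char: 'h')
  sorted[4] = erwhelmingneighbor$ov  (last char: 'v')
  sorted[5] = ghbor$overwhelmingnei  (last char: 'i')
  sorted[6] = gneighbor$overwhelmin  (last char: 'n')
  sorted[7] = hbor$overwhelmingneig  (last char: 'g')
  sorted[8] = helmingneighbor$overw  (last char: 'w')
  sorted[9] = ighbor$overwhelmingne  (last char: 'e')
  sorted[10] = ingneighbor$overwhelm  (last char: 'm')
  sorted[11] = lmingneighbor$overwhe  (last char: 'e')
  sorted[12] = mingneighbor$overwhel  (last char: 'l')
  sorted[13] = neighbor$overwhelming  (last char: 'g')
  sorted[14] = ngneighbor$overwhelmi  (last char: 'i')
  sorted[15] = or$overwhelmingneighb  (last char: 'b')
  sorted[16] = overwhelmingneighbor$  (last char: '$')
  sorted[17] = r$overwhelmingneighbo  (last char: 'o')
  sorted[18] = rwhelmingneighbor$ove  (last char: 'e')
  sorted[19] = verwhelmingneighbor$o  (last char: 'o')
  sorted[20] = whelmingneighbor$over  (last char: 'r')
Last column: rhnhvingwemelgib$oeor
Original string S is at sorted index 16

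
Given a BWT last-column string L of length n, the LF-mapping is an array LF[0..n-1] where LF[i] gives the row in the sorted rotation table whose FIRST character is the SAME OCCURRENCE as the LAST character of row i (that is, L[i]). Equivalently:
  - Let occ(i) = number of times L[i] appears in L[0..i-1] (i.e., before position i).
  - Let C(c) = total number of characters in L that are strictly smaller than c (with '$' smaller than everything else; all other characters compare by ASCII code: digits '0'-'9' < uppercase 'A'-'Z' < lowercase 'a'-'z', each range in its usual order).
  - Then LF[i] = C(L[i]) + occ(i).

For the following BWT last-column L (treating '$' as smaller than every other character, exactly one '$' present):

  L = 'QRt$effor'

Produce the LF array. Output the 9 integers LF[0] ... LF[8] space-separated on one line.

Answer: 1 2 8 0 3 4 5 6 7

Derivation:
Char counts: '$':1, 'Q':1, 'R':1, 'e':1, 'f':2, 'o':1, 'r':1, 't':1
C (first-col start): C('$')=0, C('Q')=1, C('R')=2, C('e')=3, C('f')=4, C('o')=6, C('r')=7, C('t')=8
L[0]='Q': occ=0, LF[0]=C('Q')+0=1+0=1
L[1]='R': occ=0, LF[1]=C('R')+0=2+0=2
L[2]='t': occ=0, LF[2]=C('t')+0=8+0=8
L[3]='$': occ=0, LF[3]=C('$')+0=0+0=0
L[4]='e': occ=0, LF[4]=C('e')+0=3+0=3
L[5]='f': occ=0, LF[5]=C('f')+0=4+0=4
L[6]='f': occ=1, LF[6]=C('f')+1=4+1=5
L[7]='o': occ=0, LF[7]=C('o')+0=6+0=6
L[8]='r': occ=0, LF[8]=C('r')+0=7+0=7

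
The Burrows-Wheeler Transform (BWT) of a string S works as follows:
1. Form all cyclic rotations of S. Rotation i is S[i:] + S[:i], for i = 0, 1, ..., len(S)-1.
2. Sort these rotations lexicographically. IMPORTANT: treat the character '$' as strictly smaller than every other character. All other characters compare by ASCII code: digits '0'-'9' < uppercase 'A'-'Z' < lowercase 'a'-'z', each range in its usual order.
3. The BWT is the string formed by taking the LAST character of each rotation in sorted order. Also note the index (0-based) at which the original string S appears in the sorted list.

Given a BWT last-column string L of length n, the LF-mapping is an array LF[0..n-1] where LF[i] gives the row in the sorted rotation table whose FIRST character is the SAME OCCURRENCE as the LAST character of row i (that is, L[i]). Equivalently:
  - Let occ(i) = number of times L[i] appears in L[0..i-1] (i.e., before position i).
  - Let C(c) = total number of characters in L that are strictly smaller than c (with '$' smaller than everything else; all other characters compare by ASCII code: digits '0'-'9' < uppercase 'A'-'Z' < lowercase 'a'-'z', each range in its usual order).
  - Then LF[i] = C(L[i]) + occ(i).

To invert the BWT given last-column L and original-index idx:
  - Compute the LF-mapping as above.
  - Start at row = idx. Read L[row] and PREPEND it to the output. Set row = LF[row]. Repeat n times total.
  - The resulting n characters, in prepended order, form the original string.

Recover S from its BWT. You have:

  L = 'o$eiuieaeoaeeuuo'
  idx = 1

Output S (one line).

LF mapping: 10 0 3 8 13 9 4 1 5 11 2 6 7 14 15 12
Walk LF starting at row 1, prepending L[row]:
  step 1: row=1, L[1]='$', prepend. Next row=LF[1]=0
  step 2: row=0, L[0]='o', prepend. Next row=LF[0]=10
  step 3: row=10, L[10]='a', prepend. Next row=LF[10]=2
  step 4: row=2, L[2]='e', prepend. Next row=LF[2]=3
  step 5: row=3, L[3]='i', prepend. Next row=LF[3]=8
  step 6: row=8, L[8]='e', prepend. Next row=LF[8]=5
  step 7: row=5, L[5]='i', prepend. Next row=LF[5]=9
  step 8: row=9, L[9]='o', prepend. Next row=LF[9]=11
  step 9: row=11, L[11]='e', prepend. Next row=LF[11]=6
  step 10: row=6, L[6]='e', prepend. Next row=LF[6]=4
  step 11: row=4, L[4]='u', prepend. Next row=LF[4]=13
  step 12: row=13, L[13]='u', prepend. Next row=LF[13]=14
  step 13: row=14, L[14]='u', prepend. Next row=LF[14]=15
  step 14: row=15, L[15]='o', prepend. Next row=LF[15]=12
  step 15: row=12, L[12]='e', prepend. Next row=LF[12]=7
  step 16: row=7, L[7]='a', prepend. Next row=LF[7]=1
Reversed output: aeouuueeoieieao$

Answer: aeouuueeoieieao$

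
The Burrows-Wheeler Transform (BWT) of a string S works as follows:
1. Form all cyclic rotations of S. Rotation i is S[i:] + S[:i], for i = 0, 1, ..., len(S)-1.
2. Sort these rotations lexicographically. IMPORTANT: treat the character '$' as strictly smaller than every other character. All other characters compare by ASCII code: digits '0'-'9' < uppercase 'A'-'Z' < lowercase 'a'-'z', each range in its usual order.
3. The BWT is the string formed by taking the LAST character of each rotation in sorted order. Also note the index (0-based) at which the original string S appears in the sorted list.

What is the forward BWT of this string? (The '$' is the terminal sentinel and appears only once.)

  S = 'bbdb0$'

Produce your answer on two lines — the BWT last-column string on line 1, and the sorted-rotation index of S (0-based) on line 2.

All 6 rotations (rotation i = S[i:]+S[:i]):
  rot[0] = bbdb0$
  rot[1] = bdb0$b
  rot[2] = db0$bb
  rot[3] = b0$bbd
  rot[4] = 0$bbdb
  rot[5] = $bbdb0
Sorted (with $ < everything):
  sorted[0] = $bbdb0  (last char: '0')
  sorted[1] = 0$bbdb  (last char: 'b')
  sorted[2] = b0$bbd  (last char: 'd')
  sorted[3] = bbdb0$  (last char: '$')
  sorted[4] = bdb0$b  (last char: 'b')
  sorted[5] = db0$bb  (last char: 'b')
Last column: 0bd$bb
Original string S is at sorted index 3

Answer: 0bd$bb
3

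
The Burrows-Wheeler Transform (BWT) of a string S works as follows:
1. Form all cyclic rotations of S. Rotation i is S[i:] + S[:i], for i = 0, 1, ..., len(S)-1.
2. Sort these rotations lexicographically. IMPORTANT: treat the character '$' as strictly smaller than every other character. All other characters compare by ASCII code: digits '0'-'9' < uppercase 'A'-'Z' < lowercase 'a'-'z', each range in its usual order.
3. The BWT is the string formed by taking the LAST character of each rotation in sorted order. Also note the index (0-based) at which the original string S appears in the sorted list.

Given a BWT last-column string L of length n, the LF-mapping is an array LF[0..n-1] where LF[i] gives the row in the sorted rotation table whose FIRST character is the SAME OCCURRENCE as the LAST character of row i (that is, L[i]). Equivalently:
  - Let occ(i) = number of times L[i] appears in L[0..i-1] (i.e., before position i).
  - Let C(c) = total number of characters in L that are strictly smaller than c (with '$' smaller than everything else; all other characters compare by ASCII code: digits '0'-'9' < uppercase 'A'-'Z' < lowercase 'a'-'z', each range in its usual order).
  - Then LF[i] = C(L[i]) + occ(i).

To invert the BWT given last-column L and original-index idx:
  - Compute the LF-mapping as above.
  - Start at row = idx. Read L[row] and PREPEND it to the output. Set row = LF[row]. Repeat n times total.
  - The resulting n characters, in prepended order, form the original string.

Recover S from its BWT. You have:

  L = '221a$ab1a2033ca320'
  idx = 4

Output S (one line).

Answer: 1233aa2b203a10ca2$

Derivation:
LF mapping: 5 6 3 12 0 13 16 4 14 7 1 9 10 17 15 11 8 2
Walk LF starting at row 4, prepending L[row]:
  step 1: row=4, L[4]='$', prepend. Next row=LF[4]=0
  step 2: row=0, L[0]='2', prepend. Next row=LF[0]=5
  step 3: row=5, L[5]='a', prepend. Next row=LF[5]=13
  step 4: row=13, L[13]='c', prepend. Next row=LF[13]=17
  step 5: row=17, L[17]='0', prepend. Next row=LF[17]=2
  step 6: row=2, L[2]='1', prepend. Next row=LF[2]=3
  step 7: row=3, L[3]='a', prepend. Next row=LF[3]=12
  step 8: row=12, L[12]='3', prepend. Next row=LF[12]=10
  step 9: row=10, L[10]='0', prepend. Next row=LF[10]=1
  step 10: row=1, L[1]='2', prepend. Next row=LF[1]=6
  step 11: row=6, L[6]='b', prepend. Next row=LF[6]=16
  step 12: row=16, L[16]='2', prepend. Next row=LF[16]=8
  step 13: row=8, L[8]='a', prepend. Next row=LF[8]=14
  step 14: row=14, L[14]='a', prepend. Next row=LF[14]=15
  step 15: row=15, L[15]='3', prepend. Next row=LF[15]=11
  step 16: row=11, L[11]='3', prepend. Next row=LF[11]=9
  step 17: row=9, L[9]='2', prepend. Next row=LF[9]=7
  step 18: row=7, L[7]='1', prepend. Next row=LF[7]=4
Reversed output: 1233aa2b203a10ca2$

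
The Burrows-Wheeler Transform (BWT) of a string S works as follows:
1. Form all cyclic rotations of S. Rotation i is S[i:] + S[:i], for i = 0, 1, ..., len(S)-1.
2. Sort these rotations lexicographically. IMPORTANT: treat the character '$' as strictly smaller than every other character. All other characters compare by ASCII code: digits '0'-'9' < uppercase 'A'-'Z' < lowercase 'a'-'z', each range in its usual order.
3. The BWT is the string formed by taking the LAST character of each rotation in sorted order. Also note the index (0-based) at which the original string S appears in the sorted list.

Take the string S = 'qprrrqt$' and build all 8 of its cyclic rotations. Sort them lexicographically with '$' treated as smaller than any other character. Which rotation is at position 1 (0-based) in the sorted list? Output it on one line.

Answer: prrrqt$q

Derivation:
All 8 rotations (rotation i = S[i:]+S[:i]):
  rot[0] = qprrrqt$
  rot[1] = prrrqt$q
  rot[2] = rrrqt$qp
  rot[3] = rrqt$qpr
  rot[4] = rqt$qprr
  rot[5] = qt$qprrr
  rot[6] = t$qprrrq
  rot[7] = $qprrrqt
Sorted (with $ < everything):
  sorted[0] = $qprrrqt
  sorted[1] = prrrqt$q
  sorted[2] = qprrrqt$
  sorted[3] = qt$qprrr
  sorted[4] = rqt$qprr
  sorted[5] = rrqt$qpr
  sorted[6] = rrrqt$qp
  sorted[7] = t$qprrrq
sorted[1] = prrrqt$q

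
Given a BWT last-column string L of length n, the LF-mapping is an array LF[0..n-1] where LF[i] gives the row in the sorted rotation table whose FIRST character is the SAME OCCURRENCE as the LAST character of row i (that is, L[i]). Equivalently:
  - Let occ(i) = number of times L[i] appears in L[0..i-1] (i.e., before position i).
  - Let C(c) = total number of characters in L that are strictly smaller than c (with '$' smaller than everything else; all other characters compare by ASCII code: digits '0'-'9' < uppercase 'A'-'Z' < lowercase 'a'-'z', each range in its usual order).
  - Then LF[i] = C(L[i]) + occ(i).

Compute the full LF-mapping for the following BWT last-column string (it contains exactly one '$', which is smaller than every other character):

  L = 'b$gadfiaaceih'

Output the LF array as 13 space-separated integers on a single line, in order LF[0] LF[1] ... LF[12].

Answer: 4 0 9 1 6 8 11 2 3 5 7 12 10

Derivation:
Char counts: '$':1, 'a':3, 'b':1, 'c':1, 'd':1, 'e':1, 'f':1, 'g':1, 'h':1, 'i':2
C (first-col start): C('$')=0, C('a')=1, C('b')=4, C('c')=5, C('d')=6, C('e')=7, C('f')=8, C('g')=9, C('h')=10, C('i')=11
L[0]='b': occ=0, LF[0]=C('b')+0=4+0=4
L[1]='$': occ=0, LF[1]=C('$')+0=0+0=0
L[2]='g': occ=0, LF[2]=C('g')+0=9+0=9
L[3]='a': occ=0, LF[3]=C('a')+0=1+0=1
L[4]='d': occ=0, LF[4]=C('d')+0=6+0=6
L[5]='f': occ=0, LF[5]=C('f')+0=8+0=8
L[6]='i': occ=0, LF[6]=C('i')+0=11+0=11
L[7]='a': occ=1, LF[7]=C('a')+1=1+1=2
L[8]='a': occ=2, LF[8]=C('a')+2=1+2=3
L[9]='c': occ=0, LF[9]=C('c')+0=5+0=5
L[10]='e': occ=0, LF[10]=C('e')+0=7+0=7
L[11]='i': occ=1, LF[11]=C('i')+1=11+1=12
L[12]='h': occ=0, LF[12]=C('h')+0=10+0=10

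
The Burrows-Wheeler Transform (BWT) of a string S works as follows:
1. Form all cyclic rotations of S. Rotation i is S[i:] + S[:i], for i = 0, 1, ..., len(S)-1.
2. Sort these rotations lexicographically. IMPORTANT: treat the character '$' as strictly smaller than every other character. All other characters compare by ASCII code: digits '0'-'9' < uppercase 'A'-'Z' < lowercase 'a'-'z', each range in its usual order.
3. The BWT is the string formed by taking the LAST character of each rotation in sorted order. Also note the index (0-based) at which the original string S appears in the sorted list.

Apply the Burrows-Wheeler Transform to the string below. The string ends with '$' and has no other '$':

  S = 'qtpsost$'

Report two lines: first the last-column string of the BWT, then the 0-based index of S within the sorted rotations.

All 8 rotations (rotation i = S[i:]+S[:i]):
  rot[0] = qtpsost$
  rot[1] = tpsost$q
  rot[2] = psost$qt
  rot[3] = sost$qtp
  rot[4] = ost$qtps
  rot[5] = st$qtpso
  rot[6] = t$qtpsos
  rot[7] = $qtpsost
Sorted (with $ < everything):
  sorted[0] = $qtpsost  (last char: 't')
  sorted[1] = ost$qtps  (last char: 's')
  sorted[2] = psost$qt  (last char: 't')
  sorted[3] = qtpsost$  (last char: '$')
  sorted[4] = sost$qtp  (last char: 'p')
  sorted[5] = st$qtpso  (last char: 'o')
  sorted[6] = t$qtpsos  (last char: 's')
  sorted[7] = tpsost$q  (last char: 'q')
Last column: tst$posq
Original string S is at sorted index 3

Answer: tst$posq
3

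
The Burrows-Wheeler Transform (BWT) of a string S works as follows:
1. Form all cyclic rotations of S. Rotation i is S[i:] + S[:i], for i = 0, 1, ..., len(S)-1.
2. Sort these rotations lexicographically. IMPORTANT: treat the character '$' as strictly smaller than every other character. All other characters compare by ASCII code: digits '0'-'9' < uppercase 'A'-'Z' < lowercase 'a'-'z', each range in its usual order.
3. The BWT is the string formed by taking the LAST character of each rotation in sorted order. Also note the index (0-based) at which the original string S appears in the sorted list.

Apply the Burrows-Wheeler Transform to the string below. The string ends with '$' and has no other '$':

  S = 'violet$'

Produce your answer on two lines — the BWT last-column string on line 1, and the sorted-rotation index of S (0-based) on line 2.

All 7 rotations (rotation i = S[i:]+S[:i]):
  rot[0] = violet$
  rot[1] = iolet$v
  rot[2] = olet$vi
  rot[3] = let$vio
  rot[4] = et$viol
  rot[5] = t$viole
  rot[6] = $violet
Sorted (with $ < everything):
  sorted[0] = $violet  (last char: 't')
  sorted[1] = et$viol  (last char: 'l')
  sorted[2] = iolet$v  (last char: 'v')
  sorted[3] = let$vio  (last char: 'o')
  sorted[4] = olet$vi  (last char: 'i')
  sorted[5] = t$viole  (last char: 'e')
  sorted[6] = violet$  (last char: '$')
Last column: tlvoie$
Original string S is at sorted index 6

Answer: tlvoie$
6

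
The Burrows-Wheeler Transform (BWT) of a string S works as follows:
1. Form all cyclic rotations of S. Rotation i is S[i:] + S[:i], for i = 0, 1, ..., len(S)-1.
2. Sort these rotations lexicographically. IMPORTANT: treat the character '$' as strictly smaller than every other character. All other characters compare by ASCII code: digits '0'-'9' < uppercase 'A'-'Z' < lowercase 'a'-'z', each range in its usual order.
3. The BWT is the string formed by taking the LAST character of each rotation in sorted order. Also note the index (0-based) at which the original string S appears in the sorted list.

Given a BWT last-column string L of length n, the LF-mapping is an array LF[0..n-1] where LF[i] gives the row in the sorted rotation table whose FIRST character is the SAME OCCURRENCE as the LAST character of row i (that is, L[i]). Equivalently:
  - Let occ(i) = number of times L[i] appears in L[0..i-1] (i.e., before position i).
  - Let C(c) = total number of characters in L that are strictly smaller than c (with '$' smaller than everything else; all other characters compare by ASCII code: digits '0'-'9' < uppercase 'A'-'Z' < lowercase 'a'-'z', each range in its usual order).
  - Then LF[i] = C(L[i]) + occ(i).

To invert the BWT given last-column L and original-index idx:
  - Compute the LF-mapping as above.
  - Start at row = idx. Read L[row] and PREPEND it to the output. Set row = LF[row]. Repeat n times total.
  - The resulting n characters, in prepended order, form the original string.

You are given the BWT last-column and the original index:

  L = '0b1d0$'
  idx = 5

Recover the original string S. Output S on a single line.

LF mapping: 1 4 3 5 2 0
Walk LF starting at row 5, prepending L[row]:
  step 1: row=5, L[5]='$', prepend. Next row=LF[5]=0
  step 2: row=0, L[0]='0', prepend. Next row=LF[0]=1
  step 3: row=1, L[1]='b', prepend. Next row=LF[1]=4
  step 4: row=4, L[4]='0', prepend. Next row=LF[4]=2
  step 5: row=2, L[2]='1', prepend. Next row=LF[2]=3
  step 6: row=3, L[3]='d', prepend. Next row=LF[3]=5
Reversed output: d10b0$

Answer: d10b0$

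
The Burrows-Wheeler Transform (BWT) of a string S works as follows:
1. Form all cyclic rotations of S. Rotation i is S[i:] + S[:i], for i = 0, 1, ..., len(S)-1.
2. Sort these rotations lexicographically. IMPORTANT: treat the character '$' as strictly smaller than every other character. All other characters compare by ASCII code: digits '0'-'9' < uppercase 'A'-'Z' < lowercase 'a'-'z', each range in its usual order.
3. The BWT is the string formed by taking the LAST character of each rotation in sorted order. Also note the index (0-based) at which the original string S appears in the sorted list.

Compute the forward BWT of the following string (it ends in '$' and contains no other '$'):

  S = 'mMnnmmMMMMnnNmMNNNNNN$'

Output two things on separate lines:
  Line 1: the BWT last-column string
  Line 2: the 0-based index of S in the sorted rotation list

All 22 rotations (rotation i = S[i:]+S[:i]):
  rot[0] = mMnnmmMMMMnnNmMNNNNNN$
  rot[1] = MnnmmMMMMnnNmMNNNNNN$m
  rot[2] = nnmmMMMMnnNmMNNNNNN$mM
  rot[3] = nmmMMMMnnNmMNNNNNN$mMn
  rot[4] = mmMMMMnnNmMNNNNNN$mMnn
  rot[5] = mMMMMnnNmMNNNNNN$mMnnm
  rot[6] = MMMMnnNmMNNNNNN$mMnnmm
  rot[7] = MMMnnNmMNNNNNN$mMnnmmM
  rot[8] = MMnnNmMNNNNNN$mMnnmmMM
  rot[9] = MnnNmMNNNNNN$mMnnmmMMM
  rot[10] = nnNmMNNNNNN$mMnnmmMMMM
  rot[11] = nNmMNNNNNN$mMnnmmMMMMn
  rot[12] = NmMNNNNNN$mMnnmmMMMMnn
  rot[13] = mMNNNNNN$mMnnmmMMMMnnN
  rot[14] = MNNNNNN$mMnnmmMMMMnnNm
  rot[15] = NNNNNN$mMnnmmMMMMnnNmM
  rot[16] = NNNNN$mMnnmmMMMMnnNmMN
  rot[17] = NNNN$mMnnmmMMMMnnNmMNN
  rot[18] = NNN$mMnnmmMMMMnnNmMNNN
  rot[19] = NN$mMnnmmMMMMnnNmMNNNN
  rot[20] = N$mMnnmmMMMMnnNmMNNNNN
  rot[21] = $mMnnmmMMMMnnNmMNNNNNN
Sorted (with $ < everything):
  sorted[0] = $mMnnmmMMMMnnNmMNNNNNN  (last char: 'N')
  sorted[1] = MMMMnnNmMNNNNNN$mMnnmm  (last char: 'm')
  sorted[2] = MMMnnNmMNNNNNN$mMnnmmM  (last char: 'M')
  sorted[3] = MMnnNmMNNNNNN$mMnnmmMM  (last char: 'M')
  sorted[4] = MNNNNNN$mMnnmmMMMMnnNm  (last char: 'm')
  sorted[5] = MnnNmMNNNNNN$mMnnmmMMM  (last char: 'M')
  sorted[6] = MnnmmMMMMnnNmMNNNNNN$m  (last char: 'm')
  sorted[7] = N$mMnnmmMMMMnnNmMNNNNN  (last char: 'N')
  sorted[8] = NN$mMnnmmMMMMnnNmMNNNN  (last char: 'N')
  sorted[9] = NNN$mMnnmmMMMMnnNmMNNN  (last char: 'N')
  sorted[10] = NNNN$mMnnmmMMMMnnNmMNN  (last char: 'N')
  sorted[11] = NNNNN$mMnnmmMMMMnnNmMN  (last char: 'N')
  sorted[12] = NNNNNN$mMnnmmMMMMnnNmM  (last char: 'M')
  sorted[13] = NmMNNNNNN$mMnnmmMMMMnn  (last char: 'n')
  sorted[14] = mMMMMnnNmMNNNNNN$mMnnm  (last char: 'm')
  sorted[15] = mMNNNNNN$mMnnmmMMMMnnN  (last char: 'N')
  sorted[16] = mMnnmmMMMMnnNmMNNNNNN$  (last char: '$')
  sorted[17] = mmMMMMnnNmMNNNNNN$mMnn  (last char: 'n')
  sorted[18] = nNmMNNNNNN$mMnnmmMMMMn  (last char: 'n')
  sorted[19] = nmmMMMMnnNmMNNNNNN$mMn  (last char: 'n')
  sorted[20] = nnNmMNNNNNN$mMnnmmMMMM  (last char: 'M')
  sorted[21] = nnmmMMMMnnNmMNNNNNN$mM  (last char: 'M')
Last column: NmMMmMmNNNNNMnmN$nnnMM
Original string S is at sorted index 16

Answer: NmMMmMmNNNNNMnmN$nnnMM
16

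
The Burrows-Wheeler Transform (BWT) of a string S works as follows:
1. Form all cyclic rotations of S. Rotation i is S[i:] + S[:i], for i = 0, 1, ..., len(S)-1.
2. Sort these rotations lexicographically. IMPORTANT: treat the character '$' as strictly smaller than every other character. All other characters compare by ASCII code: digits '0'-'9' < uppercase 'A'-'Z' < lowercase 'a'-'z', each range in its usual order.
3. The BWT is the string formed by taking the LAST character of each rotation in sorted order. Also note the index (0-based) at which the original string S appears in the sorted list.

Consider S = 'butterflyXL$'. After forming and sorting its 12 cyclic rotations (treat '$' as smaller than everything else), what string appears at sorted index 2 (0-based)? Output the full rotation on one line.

Answer: XL$butterfly

Derivation:
All 12 rotations (rotation i = S[i:]+S[:i]):
  rot[0] = butterflyXL$
  rot[1] = utterflyXL$b
  rot[2] = tterflyXL$bu
  rot[3] = terflyXL$but
  rot[4] = erflyXL$butt
  rot[5] = rflyXL$butte
  rot[6] = flyXL$butter
  rot[7] = lyXL$butterf
  rot[8] = yXL$butterfl
  rot[9] = XL$butterfly
  rot[10] = L$butterflyX
  rot[11] = $butterflyXL
Sorted (with $ < everything):
  sorted[0] = $butterflyXL
  sorted[1] = L$butterflyX
  sorted[2] = XL$butterfly
  sorted[3] = butterflyXL$
  sorted[4] = erflyXL$butt
  sorted[5] = flyXL$butter
  sorted[6] = lyXL$butterf
  sorted[7] = rflyXL$butte
  sorted[8] = terflyXL$but
  sorted[9] = tterflyXL$bu
  sorted[10] = utterflyXL$b
  sorted[11] = yXL$butterfl
sorted[2] = XL$butterfly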